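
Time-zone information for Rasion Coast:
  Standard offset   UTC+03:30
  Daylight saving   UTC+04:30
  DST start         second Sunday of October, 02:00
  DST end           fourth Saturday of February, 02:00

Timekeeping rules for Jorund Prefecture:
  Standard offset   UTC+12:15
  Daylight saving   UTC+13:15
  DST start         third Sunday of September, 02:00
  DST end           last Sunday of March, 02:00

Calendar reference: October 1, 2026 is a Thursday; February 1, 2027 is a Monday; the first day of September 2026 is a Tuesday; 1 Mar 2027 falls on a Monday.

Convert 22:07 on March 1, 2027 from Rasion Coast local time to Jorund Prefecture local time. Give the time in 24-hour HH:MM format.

1 October 2026 is a Thursday, so the first Sunday is October 4 and the second is October 11.
1 February 2027 is a Monday, so the first Saturday is February 6 and the fourth is February 27.
Daylight saving runs 11 October 2026 – 27 February 2027; March 1, 2027 is outside that window, so Rasion Coast is on standard time at UTC+03:30.
22:07 Rasion Coast − 3h30m = 18:37 UTC.
1 September 2026 is a Tuesday, so the first Sunday is September 6 and the third is September 20.
1 March 2027 is a Monday, so Sundays fall on 7, 14, 21, 28; the last is March 28.
At the standard offset (UTC+12:15), 18:37 UTC + 12h15m = 06:52 Jorund Prefecture standard time (rolling into the next day, 2 March 2027).
The standard-time date in Jorund Prefecture, March 2, 2027, falls between 20 September 2026 and 28 March 2027, so daylight saving is in effect and Jorund Prefecture is at UTC+13:15.
18:37 UTC + 13h15m = 07:52 Jorund Prefecture (rolling into the next day, 2 March 2027).

07:52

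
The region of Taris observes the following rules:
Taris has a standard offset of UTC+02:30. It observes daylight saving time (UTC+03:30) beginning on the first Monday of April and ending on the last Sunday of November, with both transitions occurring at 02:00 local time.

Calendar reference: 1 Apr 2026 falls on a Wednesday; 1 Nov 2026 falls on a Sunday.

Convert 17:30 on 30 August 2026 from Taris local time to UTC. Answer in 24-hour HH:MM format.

14:00

1 April 2026 is a Wednesday, so the first Monday is April 6.
1 November 2026 is a Sunday, so Sundays fall on 1, 8, 15, 22, 29; the last is November 29.
30 August 2026 lies within the daylight-saving period (6 April – 29 November), so Taris is on daylight time, UTC+03:30.
17:30 local − 3h30m = 14:00 UTC.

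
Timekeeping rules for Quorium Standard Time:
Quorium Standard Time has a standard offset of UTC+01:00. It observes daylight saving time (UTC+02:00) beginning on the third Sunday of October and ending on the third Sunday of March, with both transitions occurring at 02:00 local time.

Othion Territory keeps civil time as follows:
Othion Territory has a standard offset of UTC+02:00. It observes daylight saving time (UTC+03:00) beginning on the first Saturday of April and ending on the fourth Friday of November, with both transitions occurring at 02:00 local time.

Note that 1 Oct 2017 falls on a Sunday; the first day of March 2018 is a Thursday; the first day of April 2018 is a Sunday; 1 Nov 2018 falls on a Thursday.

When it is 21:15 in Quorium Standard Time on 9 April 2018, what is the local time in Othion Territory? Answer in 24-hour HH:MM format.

1 October 2017 is a Sunday, so the first Sunday is October 1 and the third is October 15.
1 March 2018 is a Thursday, so the first Sunday is March 4 and the third is March 18.
Daylight saving runs 15 October 2017 – 18 March 2018; 9 April 2018 is outside that window, so Quorium Standard Time is on standard time at UTC+01:00.
21:15 Quorium Standard Time − 1h = 20:15 UTC.
1 April 2018 is a Sunday, so the first Saturday is April 7.
1 November 2018 is a Thursday, so the first Friday is November 2 and the fourth is November 23.
At the standard offset (UTC+02:00), 20:15 UTC + 2h = 22:15 Othion Territory standard time.
Daylight saving runs 7 April – 23 November; the standard-time date in Othion Territory, 9 April 2018, is inside that window, so Othion Territory is at UTC+03:00.
20:15 UTC + 3h = 23:15 Othion Territory.

23:15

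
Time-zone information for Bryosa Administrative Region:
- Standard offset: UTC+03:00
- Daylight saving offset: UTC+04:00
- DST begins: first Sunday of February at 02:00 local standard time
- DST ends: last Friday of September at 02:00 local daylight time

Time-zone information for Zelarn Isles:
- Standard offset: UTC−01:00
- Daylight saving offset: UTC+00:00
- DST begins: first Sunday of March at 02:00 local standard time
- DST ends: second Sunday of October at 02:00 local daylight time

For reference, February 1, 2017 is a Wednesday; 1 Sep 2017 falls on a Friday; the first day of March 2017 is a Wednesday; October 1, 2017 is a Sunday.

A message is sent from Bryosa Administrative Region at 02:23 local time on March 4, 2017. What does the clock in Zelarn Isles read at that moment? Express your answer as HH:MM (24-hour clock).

1 February 2017 is a Wednesday, so the first Sunday is February 5.
1 September 2017 is a Friday, so Fridays fall on 1, 8, 15, 22, 29; the last is September 29.
March 4, 2017 falls between 5 February and 29 September, so daylight saving is in effect and Bryosa Administrative Region is at UTC+04:00.
02:23 Bryosa Administrative Region − 4h = 22:23 UTC (rolling into the previous day, 3 March 2017).
1 March 2017 is a Wednesday, so the first Sunday is March 5.
1 October 2017 is a Sunday, so the first Sunday is October 1 and the second is October 8.
At the standard offset (UTC−01:00), 22:23 UTC − 1h = 21:23 Zelarn Isles standard time.
The standard-time date in Zelarn Isles, March 3, 2017, does not fall between 5 March and 8 October, so daylight saving is not in effect and Zelarn Isles is at UTC−01:00.
22:23 UTC − 1h = 21:23 Zelarn Isles.

21:23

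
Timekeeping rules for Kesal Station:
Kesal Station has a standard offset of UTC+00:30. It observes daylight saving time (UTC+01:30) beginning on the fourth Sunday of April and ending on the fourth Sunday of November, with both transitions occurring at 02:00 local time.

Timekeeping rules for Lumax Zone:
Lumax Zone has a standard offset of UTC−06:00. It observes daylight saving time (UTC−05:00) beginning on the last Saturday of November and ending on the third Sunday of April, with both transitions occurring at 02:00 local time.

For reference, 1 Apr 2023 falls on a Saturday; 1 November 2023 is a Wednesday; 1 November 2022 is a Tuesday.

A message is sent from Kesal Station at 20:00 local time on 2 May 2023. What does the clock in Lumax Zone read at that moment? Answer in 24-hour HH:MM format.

1 April 2023 is a Saturday, so the first Sunday is April 2 and the fourth is April 23.
1 November 2023 is a Wednesday, so the first Sunday is November 5 and the fourth is November 26.
2 May 2023 falls between 23 April and 26 November, so daylight saving is in effect and Kesal Station is at UTC+01:30.
20:00 Kesal Station − 1h30m = 18:30 UTC.
1 November 2022 is a Tuesday, so Saturdays fall on 5, 12, 19, 26; the last is November 26.
1 April 2023 is a Saturday, so the first Sunday is April 2 and the third is April 16.
At the standard offset (UTC−06:00), 18:30 UTC − 6h = 12:30 Lumax Zone standard time.
The standard-time date in Lumax Zone, 2 May 2023, does not fall between 26 November 2022 and 16 April 2023, so daylight saving is not in effect and Lumax Zone is at UTC−06:00.
18:30 UTC − 6h = 12:30 Lumax Zone.

12:30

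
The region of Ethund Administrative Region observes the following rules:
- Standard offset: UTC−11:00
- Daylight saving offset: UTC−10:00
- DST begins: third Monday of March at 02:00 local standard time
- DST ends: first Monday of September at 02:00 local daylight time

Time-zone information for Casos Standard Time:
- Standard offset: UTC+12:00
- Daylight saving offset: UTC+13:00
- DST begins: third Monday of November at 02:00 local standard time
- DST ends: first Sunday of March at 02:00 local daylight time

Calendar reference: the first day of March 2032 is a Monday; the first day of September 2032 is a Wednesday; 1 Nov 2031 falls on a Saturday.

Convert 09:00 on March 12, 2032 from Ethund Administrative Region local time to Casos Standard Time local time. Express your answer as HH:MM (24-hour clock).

08:00

1 March 2032 is a Monday, so the first Monday is March 1 and the third is March 15.
1 September 2032 is a Wednesday, so the first Monday is September 6.
March 12, 2032 does not fall between 15 March and 6 September, so daylight saving is not in effect and Ethund Administrative Region is at UTC−11:00.
09:00 Ethund Administrative Region + 11h = 20:00 UTC.
1 November 2031 is a Saturday, so the first Monday is November 3 and the third is November 17.
1 March 2032 is a Monday, so the first Sunday is March 7.
At the standard offset (UTC+12:00), 20:00 UTC + 12h = 08:00 Casos Standard Time standard time (rolling into the next day, 13 March 2032).
Daylight saving runs 17 November 2031 – 7 March 2032; the standard-time date in Casos Standard Time, March 13, 2032, is outside that window, so Casos Standard Time is on standard time at UTC+12:00.
20:00 UTC + 12h = 08:00 Casos Standard Time (rolling into the next day, 13 March 2032).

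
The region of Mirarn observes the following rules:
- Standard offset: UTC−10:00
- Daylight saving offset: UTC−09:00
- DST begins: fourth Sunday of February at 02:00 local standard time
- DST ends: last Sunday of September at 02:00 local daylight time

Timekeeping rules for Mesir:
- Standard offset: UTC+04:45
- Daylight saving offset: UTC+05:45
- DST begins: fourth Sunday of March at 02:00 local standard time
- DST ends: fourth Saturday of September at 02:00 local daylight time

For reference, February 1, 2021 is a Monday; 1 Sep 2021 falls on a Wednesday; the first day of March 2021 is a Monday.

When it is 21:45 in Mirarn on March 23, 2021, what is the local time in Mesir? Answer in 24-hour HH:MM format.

11:30

1 February 2021 is a Monday, so the first Sunday is February 7 and the fourth is February 28.
1 September 2021 is a Wednesday, so Sundays fall on 5, 12, 19, 26; the last is September 26.
March 23, 2021 lies within the daylight-saving period (28 February – 26 September), so Mirarn is on daylight time, UTC−09:00.
21:45 Mirarn + 9h = 06:45 UTC (rolling into the next day, 24 March 2021).
1 March 2021 is a Monday, so the first Sunday is March 7 and the fourth is March 28.
1 September 2021 is a Wednesday, so the first Saturday is September 4 and the fourth is September 25.
At the standard offset (UTC+04:45), 06:45 UTC + 4h45m = 11:30 Mesir standard time.
Daylight saving runs 28 March – 25 September; the standard-time date in Mesir, March 24, 2021, is outside that window, so Mesir is on standard time at UTC+04:45.
06:45 UTC + 4h45m = 11:30 Mesir.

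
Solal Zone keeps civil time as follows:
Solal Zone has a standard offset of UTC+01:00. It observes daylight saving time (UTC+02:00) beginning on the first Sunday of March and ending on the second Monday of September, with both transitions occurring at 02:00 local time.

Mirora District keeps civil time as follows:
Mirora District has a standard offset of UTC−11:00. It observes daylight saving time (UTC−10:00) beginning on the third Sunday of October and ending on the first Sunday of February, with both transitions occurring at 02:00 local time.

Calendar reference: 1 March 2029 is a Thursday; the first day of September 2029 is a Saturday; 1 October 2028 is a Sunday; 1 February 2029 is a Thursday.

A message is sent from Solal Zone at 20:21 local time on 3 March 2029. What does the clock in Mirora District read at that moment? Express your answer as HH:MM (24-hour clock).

08:21

1 March 2029 is a Thursday, so the first Sunday is March 4.
1 September 2029 is a Saturday, so the first Monday is September 3 and the second is September 10.
3 March 2029 does not fall between 4 March and 10 September, so daylight saving is not in effect and Solal Zone is at UTC+01:00.
20:21 Solal Zone − 1h = 19:21 UTC.
1 October 2028 is a Sunday, so the first Sunday is October 1 and the third is October 15.
1 February 2029 is a Thursday, so the first Sunday is February 4.
At the standard offset (UTC−11:00), 19:21 UTC − 11h = 08:21 Mirora District standard time.
The standard-time date in Mirora District, 3 March 2029, is outside the daylight-saving period (15 October 2028 – 4 February 2029), so Mirora District is on standard time, UTC−11:00.
19:21 UTC − 11h = 08:21 Mirora District.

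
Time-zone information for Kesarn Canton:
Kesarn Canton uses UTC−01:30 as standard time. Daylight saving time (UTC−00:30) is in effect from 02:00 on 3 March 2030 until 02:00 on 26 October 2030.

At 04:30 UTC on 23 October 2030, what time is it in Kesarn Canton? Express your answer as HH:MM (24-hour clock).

At the standard offset (UTC−01:30), 04:30 UTC − 1h30m = 03:00 Kesarn Canton standard time.
The standard-time date in Kesarn Canton, 23 October 2030, falls between 3 March and 26 October, so daylight saving is in effect and Kesarn Canton is at UTC−00:30.
04:30 UTC − 0h30m = 04:00 local.

04:00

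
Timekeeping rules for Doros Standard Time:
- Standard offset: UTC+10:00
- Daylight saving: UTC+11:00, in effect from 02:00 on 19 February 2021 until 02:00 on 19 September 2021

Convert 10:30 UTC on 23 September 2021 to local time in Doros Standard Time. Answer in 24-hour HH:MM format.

20:30

At the standard offset (UTC+10:00), 10:30 UTC + 10h = 20:30 Doros Standard Time standard time.
The standard-time date in Doros Standard Time, 23 September 2021, is outside the daylight-saving period (19 February – 19 September), so Doros Standard Time is on standard time, UTC+10:00.
10:30 UTC + 10h = 20:30 local.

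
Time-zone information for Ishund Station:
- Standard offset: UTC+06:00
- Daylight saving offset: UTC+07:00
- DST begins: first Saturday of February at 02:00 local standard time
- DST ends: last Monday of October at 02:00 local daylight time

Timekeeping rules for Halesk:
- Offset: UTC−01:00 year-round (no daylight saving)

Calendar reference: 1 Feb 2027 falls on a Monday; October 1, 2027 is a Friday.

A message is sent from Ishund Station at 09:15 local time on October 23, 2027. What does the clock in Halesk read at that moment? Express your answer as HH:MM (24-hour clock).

1 February 2027 is a Monday, so the first Saturday is February 6.
1 October 2027 is a Friday, so Mondays fall on 4, 11, 18, 25; the last is October 25.
October 23, 2027 falls between 6 February and 25 October, so daylight saving is in effect and Ishund Station is at UTC+07:00.
09:15 Ishund Station − 7h = 02:15 UTC.
Halesk stays on UTC−01:00 all year.
02:15 UTC − 1h = 01:15 Halesk.

01:15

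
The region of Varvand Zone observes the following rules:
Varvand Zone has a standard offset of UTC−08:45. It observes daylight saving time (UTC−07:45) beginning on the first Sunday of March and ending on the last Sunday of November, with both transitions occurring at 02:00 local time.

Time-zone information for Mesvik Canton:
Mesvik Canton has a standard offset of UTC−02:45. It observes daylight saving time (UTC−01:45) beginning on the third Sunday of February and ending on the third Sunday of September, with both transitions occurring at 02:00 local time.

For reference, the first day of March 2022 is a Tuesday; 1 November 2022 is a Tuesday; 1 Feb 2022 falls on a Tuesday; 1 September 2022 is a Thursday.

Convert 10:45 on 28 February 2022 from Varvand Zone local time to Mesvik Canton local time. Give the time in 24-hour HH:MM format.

1 March 2022 is a Tuesday, so the first Sunday is March 6.
1 November 2022 is a Tuesday, so Sundays fall on 6, 13, 20, 27; the last is November 27.
28 February 2022 does not fall between 6 March and 27 November, so daylight saving is not in effect and Varvand Zone is at UTC−08:45.
10:45 Varvand Zone + 8h45m = 19:30 UTC.
1 February 2022 is a Tuesday, so the first Sunday is February 6 and the third is February 20.
1 September 2022 is a Thursday, so the first Sunday is September 4 and the third is September 18.
At the standard offset (UTC−02:45), 19:30 UTC − 2h45m = 16:45 Mesvik Canton standard time.
Daylight saving runs 20 February – 18 September; the standard-time date in Mesvik Canton, 28 February 2022, is inside that window, so Mesvik Canton is at UTC−01:45.
19:30 UTC − 1h45m = 17:45 Mesvik Canton.

17:45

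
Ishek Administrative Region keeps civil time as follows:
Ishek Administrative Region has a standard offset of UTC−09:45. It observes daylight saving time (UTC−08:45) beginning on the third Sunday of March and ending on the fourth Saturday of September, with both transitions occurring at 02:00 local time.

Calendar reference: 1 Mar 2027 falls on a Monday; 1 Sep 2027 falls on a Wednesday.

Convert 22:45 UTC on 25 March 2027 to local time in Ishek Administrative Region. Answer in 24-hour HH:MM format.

14:00

1 March 2027 is a Monday, so the first Sunday is March 7 and the third is March 21.
1 September 2027 is a Wednesday, so the first Saturday is September 4 and the fourth is September 25.
At the standard offset (UTC−09:45), 22:45 UTC − 9h45m = 13:00 Ishek Administrative Region standard time.
Daylight saving runs 21 March – 25 September; the standard-time date in Ishek Administrative Region, 25 March 2027, is inside that window, so Ishek Administrative Region is at UTC−08:45.
22:45 UTC − 8h45m = 14:00 local.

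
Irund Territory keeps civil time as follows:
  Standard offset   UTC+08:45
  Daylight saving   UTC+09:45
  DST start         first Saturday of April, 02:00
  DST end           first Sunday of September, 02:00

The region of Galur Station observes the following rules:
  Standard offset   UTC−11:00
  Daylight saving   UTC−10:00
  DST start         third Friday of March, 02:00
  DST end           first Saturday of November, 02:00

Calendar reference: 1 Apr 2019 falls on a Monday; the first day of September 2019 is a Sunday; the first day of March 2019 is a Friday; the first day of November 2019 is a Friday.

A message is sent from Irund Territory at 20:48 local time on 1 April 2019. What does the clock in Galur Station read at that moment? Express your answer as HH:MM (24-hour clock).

1 April 2019 is a Monday, so the first Saturday is April 6.
1 September 2019 is a Sunday, so the first Sunday is September 1.
1 April 2019 is outside the daylight-saving period (6 April – 1 September), so Irund Territory is on standard time, UTC+08:45.
20:48 Irund Territory − 8h45m = 12:03 UTC.
1 March 2019 is a Friday, so the first Friday is March 1 and the third is March 15.
1 November 2019 is a Friday, so the first Saturday is November 2.
At the standard offset (UTC−11:00), 12:03 UTC − 11h = 01:03 Galur Station standard time.
Daylight saving runs 15 March – 2 November; the standard-time date in Galur Station, 1 April 2019, is inside that window, so Galur Station is at UTC−10:00.
12:03 UTC − 10h = 02:03 Galur Station.

02:03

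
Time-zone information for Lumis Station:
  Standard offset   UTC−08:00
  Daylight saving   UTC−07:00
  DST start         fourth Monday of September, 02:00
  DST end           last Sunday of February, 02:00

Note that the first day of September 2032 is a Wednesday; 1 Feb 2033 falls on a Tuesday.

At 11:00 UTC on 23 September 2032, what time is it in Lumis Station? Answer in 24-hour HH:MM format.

03:00

1 September 2032 is a Wednesday, so the first Monday is September 6 and the fourth is September 27.
1 February 2033 is a Tuesday, so Sundays fall on 6, 13, 20, 27; the last is February 27.
At the standard offset (UTC−08:00), 11:00 UTC − 8h = 03:00 Lumis Station standard time.
The standard-time date in Lumis Station, 23 September 2032, is outside the daylight-saving period (27 September 2032 – 27 February 2033), so Lumis Station is on standard time, UTC−08:00.
11:00 UTC − 8h = 03:00 local.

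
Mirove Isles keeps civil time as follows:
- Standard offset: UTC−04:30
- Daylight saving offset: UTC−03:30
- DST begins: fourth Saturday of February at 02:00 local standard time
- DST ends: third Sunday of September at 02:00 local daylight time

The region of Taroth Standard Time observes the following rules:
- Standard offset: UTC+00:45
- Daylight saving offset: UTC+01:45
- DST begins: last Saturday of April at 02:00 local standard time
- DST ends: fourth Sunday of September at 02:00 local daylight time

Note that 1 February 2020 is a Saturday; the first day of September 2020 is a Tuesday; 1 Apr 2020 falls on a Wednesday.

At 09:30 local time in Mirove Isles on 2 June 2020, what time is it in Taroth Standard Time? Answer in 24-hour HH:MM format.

1 February 2020 is a Saturday, so the first Saturday is February 1 and the fourth is February 22.
1 September 2020 is a Tuesday, so the first Sunday is September 6 and the third is September 20.
2 June 2020 lies within the daylight-saving period (22 February – 20 September), so Mirove Isles is on daylight time, UTC−03:30.
09:30 Mirove Isles + 3h30m = 13:00 UTC.
1 April 2020 is a Wednesday, so Saturdays fall on 4, 11, 18, 25; the last is April 25.
1 September 2020 is a Tuesday, so the first Sunday is September 6 and the fourth is September 27.
At the standard offset (UTC+00:45), 13:00 UTC + 0h45m = 13:45 Taroth Standard Time standard time.
Daylight saving runs 25 April – 27 September; the standard-time date in Taroth Standard Time, 2 June 2020, is inside that window, so Taroth Standard Time is at UTC+01:45.
13:00 UTC + 1h45m = 14:45 Taroth Standard Time.

14:45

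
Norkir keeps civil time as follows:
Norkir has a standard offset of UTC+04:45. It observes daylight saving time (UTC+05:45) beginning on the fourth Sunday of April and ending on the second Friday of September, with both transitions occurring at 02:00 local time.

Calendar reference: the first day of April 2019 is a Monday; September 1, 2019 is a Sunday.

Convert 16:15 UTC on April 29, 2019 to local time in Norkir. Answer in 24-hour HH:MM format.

22:00

1 April 2019 is a Monday, so the first Sunday is April 7 and the fourth is April 28.
1 September 2019 is a Sunday, so the first Friday is September 6 and the second is September 13.
At the standard offset (UTC+04:45), 16:15 UTC + 4h45m = 21:00 Norkir standard time.
Daylight saving runs 28 April – 13 September; the standard-time date in Norkir, April 29, 2019, is inside that window, so Norkir is at UTC+05:45.
16:15 UTC + 5h45m = 22:00 local.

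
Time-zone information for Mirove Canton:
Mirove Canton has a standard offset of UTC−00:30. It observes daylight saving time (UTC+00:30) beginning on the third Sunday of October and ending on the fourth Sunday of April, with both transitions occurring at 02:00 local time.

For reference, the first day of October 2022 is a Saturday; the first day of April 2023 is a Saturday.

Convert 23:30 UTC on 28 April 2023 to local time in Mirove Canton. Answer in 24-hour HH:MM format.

1 October 2022 is a Saturday, so the first Sunday is October 2 and the third is October 16.
1 April 2023 is a Saturday, so the first Sunday is April 2 and the fourth is April 23.
At the standard offset (UTC−00:30), 23:30 UTC − 0h30m = 23:00 Mirove Canton standard time.
Daylight saving runs 16 October 2022 – 23 April 2023; the standard-time date in Mirove Canton, 28 April 2023, is outside that window, so Mirove Canton is on standard time at UTC−00:30.
23:30 UTC − 0h30m = 23:00 local.

23:00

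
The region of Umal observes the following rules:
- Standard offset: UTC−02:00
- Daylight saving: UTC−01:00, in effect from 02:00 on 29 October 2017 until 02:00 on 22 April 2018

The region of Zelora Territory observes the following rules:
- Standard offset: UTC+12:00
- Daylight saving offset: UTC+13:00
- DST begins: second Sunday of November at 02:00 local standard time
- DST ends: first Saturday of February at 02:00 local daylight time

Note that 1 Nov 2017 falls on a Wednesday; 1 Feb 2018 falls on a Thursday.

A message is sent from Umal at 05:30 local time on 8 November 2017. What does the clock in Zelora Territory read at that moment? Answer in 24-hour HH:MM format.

18:30

Daylight saving runs 29 October 2017 – 22 April 2018; 8 November 2017 is inside that window, so Umal is at UTC−01:00.
05:30 Umal + 1h = 06:30 UTC.
1 November 2017 is a Wednesday, so the first Sunday is November 5 and the second is November 12.
1 February 2018 is a Thursday, so the first Saturday is February 3.
At the standard offset (UTC+12:00), 06:30 UTC + 12h = 18:30 Zelora Territory standard time.
The standard-time date in Zelora Territory, 8 November 2017, does not fall between 12 November 2017 and 3 February 2018, so daylight saving is not in effect and Zelora Territory is at UTC+12:00.
06:30 UTC + 12h = 18:30 Zelora Territory.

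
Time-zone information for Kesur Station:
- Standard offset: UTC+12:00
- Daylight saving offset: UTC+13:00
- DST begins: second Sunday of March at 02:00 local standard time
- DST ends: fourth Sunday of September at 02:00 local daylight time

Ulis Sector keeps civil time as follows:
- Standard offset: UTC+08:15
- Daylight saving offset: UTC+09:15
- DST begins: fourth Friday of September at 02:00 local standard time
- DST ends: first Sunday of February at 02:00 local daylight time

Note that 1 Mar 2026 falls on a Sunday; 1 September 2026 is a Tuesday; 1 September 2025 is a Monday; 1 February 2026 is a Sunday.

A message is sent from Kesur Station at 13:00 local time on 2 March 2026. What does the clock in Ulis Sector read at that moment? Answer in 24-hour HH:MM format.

09:15

1 March 2026 is a Sunday, so the first Sunday is March 1 and the second is March 8.
1 September 2026 is a Tuesday, so the first Sunday is September 6 and the fourth is September 27.
Daylight saving runs 8 March – 27 September; 2 March 2026 is outside that window, so Kesur Station is on standard time at UTC+12:00.
13:00 Kesur Station − 12h = 01:00 UTC.
1 September 2025 is a Monday, so the first Friday is September 5 and the fourth is September 26.
1 February 2026 is a Sunday, so the first Sunday is February 1.
At the standard offset (UTC+08:15), 01:00 UTC + 8h15m = 09:15 Ulis Sector standard time.
The standard-time date in Ulis Sector, 2 March 2026, does not fall between 26 September 2025 and 1 February 2026, so daylight saving is not in effect and Ulis Sector is at UTC+08:15.
01:00 UTC + 8h15m = 09:15 Ulis Sector.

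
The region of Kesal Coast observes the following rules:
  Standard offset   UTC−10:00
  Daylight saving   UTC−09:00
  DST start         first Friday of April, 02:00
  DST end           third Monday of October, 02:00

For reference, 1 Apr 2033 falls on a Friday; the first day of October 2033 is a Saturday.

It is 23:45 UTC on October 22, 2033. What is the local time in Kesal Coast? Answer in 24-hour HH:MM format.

1 April 2033 is a Friday, so the first Friday is April 1.
1 October 2033 is a Saturday, so the first Monday is October 3 and the third is October 17.
At the standard offset (UTC−10:00), 23:45 UTC − 10h = 13:45 Kesal Coast standard time.
Daylight saving runs 1 April – 17 October; the standard-time date in Kesal Coast, October 22, 2033, is outside that window, so Kesal Coast is on standard time at UTC−10:00.
23:45 UTC − 10h = 13:45 local.

13:45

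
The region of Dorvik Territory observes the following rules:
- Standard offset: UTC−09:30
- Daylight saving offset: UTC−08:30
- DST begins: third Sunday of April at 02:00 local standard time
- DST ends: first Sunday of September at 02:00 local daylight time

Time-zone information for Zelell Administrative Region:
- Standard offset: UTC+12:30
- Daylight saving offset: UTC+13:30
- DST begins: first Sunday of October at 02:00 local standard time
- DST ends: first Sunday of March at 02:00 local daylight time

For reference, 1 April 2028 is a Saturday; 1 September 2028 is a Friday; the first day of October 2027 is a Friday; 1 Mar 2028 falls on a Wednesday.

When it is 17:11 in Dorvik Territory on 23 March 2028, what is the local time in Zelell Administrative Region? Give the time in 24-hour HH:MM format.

1 April 2028 is a Saturday, so the first Sunday is April 2 and the third is April 16.
1 September 2028 is a Friday, so the first Sunday is September 3.
23 March 2028 does not fall between 16 April and 3 September, so daylight saving is not in effect and Dorvik Territory is at UTC−09:30.
17:11 Dorvik Territory + 9h30m = 02:41 UTC (rolling into the next day, 24 March 2028).
1 October 2027 is a Friday, so the first Sunday is October 3.
1 March 2028 is a Wednesday, so the first Sunday is March 5.
At the standard offset (UTC+12:30), 02:41 UTC + 12h30m = 15:11 Zelell Administrative Region standard time.
Daylight saving runs 3 October 2027 – 5 March 2028; the standard-time date in Zelell Administrative Region, 24 March 2028, is outside that window, so Zelell Administrative Region is on standard time at UTC+12:30.
02:41 UTC + 12h30m = 15:11 Zelell Administrative Region.

15:11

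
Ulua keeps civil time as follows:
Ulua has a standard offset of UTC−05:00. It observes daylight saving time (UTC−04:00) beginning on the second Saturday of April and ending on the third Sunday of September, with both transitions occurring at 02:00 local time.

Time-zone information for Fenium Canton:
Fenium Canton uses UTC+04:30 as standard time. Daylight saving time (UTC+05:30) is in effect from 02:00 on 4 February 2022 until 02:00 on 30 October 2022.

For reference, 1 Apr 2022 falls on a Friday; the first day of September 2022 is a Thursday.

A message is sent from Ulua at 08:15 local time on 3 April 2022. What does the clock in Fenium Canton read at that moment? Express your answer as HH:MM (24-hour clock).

1 April 2022 is a Friday, so the first Saturday is April 2 and the second is April 9.
1 September 2022 is a Thursday, so the first Sunday is September 4 and the third is September 18.
3 April 2022 does not fall between 9 April and 18 September, so daylight saving is not in effect and Ulua is at UTC−05:00.
08:15 Ulua + 5h = 13:15 UTC.
At the standard offset (UTC+04:30), 13:15 UTC + 4h30m = 17:45 Fenium Canton standard time.
Daylight saving runs 4 February – 30 October; the standard-time date in Fenium Canton, 3 April 2022, is inside that window, so Fenium Canton is at UTC+05:30.
13:15 UTC + 5h30m = 18:45 Fenium Canton.

18:45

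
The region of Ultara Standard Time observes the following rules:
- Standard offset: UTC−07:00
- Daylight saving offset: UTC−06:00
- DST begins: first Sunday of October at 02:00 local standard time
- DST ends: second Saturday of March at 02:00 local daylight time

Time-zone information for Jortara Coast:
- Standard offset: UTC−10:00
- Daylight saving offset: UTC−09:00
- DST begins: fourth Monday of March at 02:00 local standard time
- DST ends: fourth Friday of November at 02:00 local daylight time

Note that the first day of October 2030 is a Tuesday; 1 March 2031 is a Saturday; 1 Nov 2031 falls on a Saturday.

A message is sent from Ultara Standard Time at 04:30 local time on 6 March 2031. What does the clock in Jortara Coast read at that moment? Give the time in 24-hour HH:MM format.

00:30

1 October 2030 is a Tuesday, so the first Sunday is October 6.
1 March 2031 is a Saturday, so the first Saturday is March 1 and the second is March 8.
6 March 2031 falls between 6 October 2030 and 8 March 2031, so daylight saving is in effect and Ultara Standard Time is at UTC−06:00.
04:30 Ultara Standard Time + 6h = 10:30 UTC.
1 March 2031 is a Saturday, so the first Monday is March 3 and the fourth is March 24.
1 November 2031 is a Saturday, so the first Friday is November 7 and the fourth is November 28.
At the standard offset (UTC−10:00), 10:30 UTC − 10h = 00:30 Jortara Coast standard time.
The standard-time date in Jortara Coast, 6 March 2031, is outside the daylight-saving period (24 March – 28 November), so Jortara Coast is on standard time, UTC−10:00.
10:30 UTC − 10h = 00:30 Jortara Coast.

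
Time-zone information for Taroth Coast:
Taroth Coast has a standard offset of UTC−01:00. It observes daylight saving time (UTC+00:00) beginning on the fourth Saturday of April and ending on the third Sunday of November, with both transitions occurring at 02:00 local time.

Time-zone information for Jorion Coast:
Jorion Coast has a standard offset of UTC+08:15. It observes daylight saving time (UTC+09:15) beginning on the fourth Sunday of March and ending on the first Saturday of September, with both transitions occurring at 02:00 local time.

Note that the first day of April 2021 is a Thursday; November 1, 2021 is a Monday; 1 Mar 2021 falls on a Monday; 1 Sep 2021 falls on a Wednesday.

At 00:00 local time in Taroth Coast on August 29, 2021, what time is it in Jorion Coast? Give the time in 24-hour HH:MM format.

1 April 2021 is a Thursday, so the first Saturday is April 3 and the fourth is April 24.
1 November 2021 is a Monday, so the first Sunday is November 7 and the third is November 21.
August 29, 2021 lies within the daylight-saving period (24 April – 21 November), so Taroth Coast is on daylight time, UTC+00:00.
00:00 Taroth Coast − 0h = 00:00 UTC.
1 March 2021 is a Monday, so the first Sunday is March 7 and the fourth is March 28.
1 September 2021 is a Wednesday, so the first Saturday is September 4.
At the standard offset (UTC+08:15), 00:00 UTC + 8h15m = 08:15 Jorion Coast standard time.
The standard-time date in Jorion Coast, August 29, 2021, falls between 28 March and 4 September, so daylight saving is in effect and Jorion Coast is at UTC+09:15.
00:00 UTC + 9h15m = 09:15 Jorion Coast.

09:15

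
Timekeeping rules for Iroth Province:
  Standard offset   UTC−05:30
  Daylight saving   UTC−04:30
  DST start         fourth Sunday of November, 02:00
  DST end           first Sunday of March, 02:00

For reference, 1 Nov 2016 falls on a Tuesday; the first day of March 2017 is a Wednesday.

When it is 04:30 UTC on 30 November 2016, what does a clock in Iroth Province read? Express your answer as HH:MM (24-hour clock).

00:00

1 November 2016 is a Tuesday, so the first Sunday is November 6 and the fourth is November 27.
1 March 2017 is a Wednesday, so the first Sunday is March 5.
At the standard offset (UTC−05:30), 04:30 UTC − 5h30m = 23:00 Iroth Province standard time (rolling into the previous day, 29 November 2016).
Daylight saving runs 27 November 2016 – 5 March 2017; the standard-time date in Iroth Province, 29 November 2016, is inside that window, so Iroth Province is at UTC−04:30.
04:30 UTC − 4h30m = 00:00 local.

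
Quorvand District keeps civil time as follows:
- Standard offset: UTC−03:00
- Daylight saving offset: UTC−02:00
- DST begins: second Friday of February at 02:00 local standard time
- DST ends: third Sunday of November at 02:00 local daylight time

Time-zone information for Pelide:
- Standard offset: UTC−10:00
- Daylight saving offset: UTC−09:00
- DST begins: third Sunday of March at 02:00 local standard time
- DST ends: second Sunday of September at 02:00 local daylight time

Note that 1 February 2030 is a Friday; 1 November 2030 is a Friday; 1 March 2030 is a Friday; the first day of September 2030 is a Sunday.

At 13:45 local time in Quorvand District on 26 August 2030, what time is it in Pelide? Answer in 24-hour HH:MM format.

06:45

1 February 2030 is a Friday, so the first Friday is February 1 and the second is February 8.
1 November 2030 is a Friday, so the first Sunday is November 3 and the third is November 17.
26 August 2030 falls between 8 February and 17 November, so daylight saving is in effect and Quorvand District is at UTC−02:00.
13:45 Quorvand District + 2h = 15:45 UTC.
1 March 2030 is a Friday, so the first Sunday is March 3 and the third is March 17.
1 September 2030 is a Sunday, so the first Sunday is September 1 and the second is September 8.
At the standard offset (UTC−10:00), 15:45 UTC − 10h = 05:45 Pelide standard time.
Daylight saving runs 17 March – 8 September; the standard-time date in Pelide, 26 August 2030, is inside that window, so Pelide is at UTC−09:00.
15:45 UTC − 9h = 06:45 Pelide.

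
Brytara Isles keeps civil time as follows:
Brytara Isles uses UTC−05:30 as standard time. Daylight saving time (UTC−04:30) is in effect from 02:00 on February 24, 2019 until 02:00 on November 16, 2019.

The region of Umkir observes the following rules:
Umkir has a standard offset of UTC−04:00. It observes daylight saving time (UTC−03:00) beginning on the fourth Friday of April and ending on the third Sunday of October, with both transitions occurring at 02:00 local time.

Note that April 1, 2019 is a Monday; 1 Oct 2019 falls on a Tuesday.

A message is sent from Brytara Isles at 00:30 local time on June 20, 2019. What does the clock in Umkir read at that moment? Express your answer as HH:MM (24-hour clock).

02:00

Daylight saving runs 24 February – 16 November; June 20, 2019 is inside that window, so Brytara Isles is at UTC−04:30.
00:30 Brytara Isles + 4h30m = 05:00 UTC.
1 April 2019 is a Monday, so the first Friday is April 5 and the fourth is April 26.
1 October 2019 is a Tuesday, so the first Sunday is October 6 and the third is October 20.
At the standard offset (UTC−04:00), 05:00 UTC − 4h = 01:00 Umkir standard time.
The standard-time date in Umkir, June 20, 2019, falls between 26 April and 20 October, so daylight saving is in effect and Umkir is at UTC−03:00.
05:00 UTC − 3h = 02:00 Umkir.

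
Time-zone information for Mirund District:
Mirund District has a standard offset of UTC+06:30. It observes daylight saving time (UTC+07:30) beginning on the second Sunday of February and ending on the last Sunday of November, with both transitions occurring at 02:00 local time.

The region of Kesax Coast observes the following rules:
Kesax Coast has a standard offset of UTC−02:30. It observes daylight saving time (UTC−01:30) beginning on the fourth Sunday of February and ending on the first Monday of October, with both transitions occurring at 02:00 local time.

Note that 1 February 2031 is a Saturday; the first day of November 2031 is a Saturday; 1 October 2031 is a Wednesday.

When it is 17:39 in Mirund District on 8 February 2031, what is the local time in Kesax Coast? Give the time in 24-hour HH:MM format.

1 February 2031 is a Saturday, so the first Sunday is February 2 and the second is February 9.
1 November 2031 is a Saturday, so Sundays fall on 2, 9, 16, 23, 30; the last is November 30.
Daylight saving runs 9 February – 30 November; 8 February 2031 is outside that window, so Mirund District is on standard time at UTC+06:30.
17:39 Mirund District − 6h30m = 11:09 UTC.
1 February 2031 is a Saturday, so the first Sunday is February 2 and the fourth is February 23.
1 October 2031 is a Wednesday, so the first Monday is October 6.
At the standard offset (UTC−02:30), 11:09 UTC − 2h30m = 08:39 Kesax Coast standard time.
Daylight saving runs 23 February – 6 October; the standard-time date in Kesax Coast, 8 February 2031, is outside that window, so Kesax Coast is on standard time at UTC−02:30.
11:09 UTC − 2h30m = 08:39 Kesax Coast.

08:39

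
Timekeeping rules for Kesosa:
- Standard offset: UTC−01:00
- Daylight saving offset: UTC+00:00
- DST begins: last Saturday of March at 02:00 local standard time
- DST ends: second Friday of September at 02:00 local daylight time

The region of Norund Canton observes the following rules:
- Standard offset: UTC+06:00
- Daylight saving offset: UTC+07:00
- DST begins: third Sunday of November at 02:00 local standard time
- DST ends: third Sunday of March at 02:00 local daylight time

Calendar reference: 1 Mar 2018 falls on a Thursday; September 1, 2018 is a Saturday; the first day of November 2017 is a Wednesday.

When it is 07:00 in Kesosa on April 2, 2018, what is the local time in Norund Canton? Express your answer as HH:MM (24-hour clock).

1 March 2018 is a Thursday, so Saturdays fall on 3, 10, 17, 24, 31; the last is March 31.
1 September 2018 is a Saturday, so the first Friday is September 7 and the second is September 14.
April 2, 2018 lies within the daylight-saving period (31 March – 14 September), so Kesosa is on daylight time, UTC+00:00.
07:00 Kesosa − 0h = 07:00 UTC.
1 November 2017 is a Wednesday, so the first Sunday is November 5 and the third is November 19.
1 March 2018 is a Thursday, so the first Sunday is March 4 and the third is March 18.
At the standard offset (UTC+06:00), 07:00 UTC + 6h = 13:00 Norund Canton standard time.
Daylight saving runs 19 November 2017 – 18 March 2018; the standard-time date in Norund Canton, April 2, 2018, is outside that window, so Norund Canton is on standard time at UTC+06:00.
07:00 UTC + 6h = 13:00 Norund Canton.

13:00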